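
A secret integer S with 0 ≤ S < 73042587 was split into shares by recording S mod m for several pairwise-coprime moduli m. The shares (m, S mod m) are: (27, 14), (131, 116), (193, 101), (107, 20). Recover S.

The moduli are pairwise coprime; N = 27·131·193·107 = 73042587.
N/27 = 2705281; 2705281 ≡ 16 (mod 27); 16·22 ≡ 1, so inverse 22.
N/131 = 557577; 557577 ≡ 41 (mod 131); 41·16 ≡ 1, so inverse 16.
N/193 = 378459; 378459 ≡ 179 (mod 193); 179·124 ≡ 1, so inverse 124.
N/107 = 682641; 682641 ≡ 88 (mod 107); 88·45 ≡ 1, so inverse 45.
S ≡ 14·2705281·22 + 116·557577·16 + 101·378459·124 + 20·682641·45 = 7222286876.
7222286876 mod 73042587 = 64113350.

64113350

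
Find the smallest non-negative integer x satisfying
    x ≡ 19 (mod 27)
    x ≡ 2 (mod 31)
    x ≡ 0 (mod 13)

10387

Combine the congruences pairwise.
From x ≡ 19 (mod 27) write x = 19 + 27t. Substituting into x ≡ 2 (mod 31) gives 27t ≡ 14 (mod 31), and since 27⁻¹ ≡ 23 (mod 31), t ≡ 12. Hence x ≡ 19 + 27·12 = 343 (mod 837).
From x ≡ 343 (mod 837) write x = 343 + 837t. Substituting into x ≡ 0 (mod 13) gives 837t ≡ 8 (mod 13), and since 5⁻¹ ≡ 8 (mod 13), t ≡ 12. Hence x ≡ 343 + 837·12 = 10387 (mod 10881).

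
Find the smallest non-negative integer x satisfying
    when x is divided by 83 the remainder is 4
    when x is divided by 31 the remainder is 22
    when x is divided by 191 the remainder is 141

71384

From x ≡ 4 (mod 83) write x = 4 + 83t. Substituting into x ≡ 22 (mod 31) gives 83t ≡ 18 (mod 31), and since 21⁻¹ ≡ 3 (mod 31), t ≡ 23. Hence x ≡ 4 + 83·23 = 1913 (mod 2573).
From x ≡ 1913 (mod 2573) write x = 1913 + 2573t. Substituting into x ≡ 141 (mod 191) gives 2573t ≡ 138 (mod 191), and since 90⁻¹ ≡ 104 (mod 191), t ≡ 27. Hence x ≡ 1913 + 2573·27 = 71384 (mod 491443).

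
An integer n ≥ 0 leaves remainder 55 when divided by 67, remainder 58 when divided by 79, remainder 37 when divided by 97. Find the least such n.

Combine the congruences pairwise.
From n ≡ 55 (mod 67) write n = 55 + 67t. Substituting into n ≡ 58 (mod 79) gives 67t ≡ 3 (mod 79), and since 67⁻¹ ≡ 46 (mod 79), t ≡ 59. Hence n ≡ 55 + 67·59 = 4008 (mod 5293).
From n ≡ 4008 (mod 5293) write n = 4008 + 5293t. Substituting into n ≡ 37 (mod 97) gives 5293t ≡ 6 (mod 97), and since 55⁻¹ ≡ 30 (mod 97), t ≡ 83. Hence n ≡ 4008 + 5293·83 = 443327 (mod 513421).

443327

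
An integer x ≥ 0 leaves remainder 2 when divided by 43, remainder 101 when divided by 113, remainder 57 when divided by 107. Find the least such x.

From x ≡ 2 (mod 43) write x = 2 + 43t. Substituting into x ≡ 101 (mod 113) gives 43t ≡ 99 (mod 113), and since 43⁻¹ ≡ 92 (mod 113), t ≡ 68. Hence x ≡ 2 + 43·68 = 2926 (mod 4859).
From x ≡ 2926 (mod 4859) write x = 2926 + 4859t. Substituting into x ≡ 57 (mod 107) gives 4859t ≡ 20 (mod 107), and since 44⁻¹ ≡ 90 (mod 107), t ≡ 88. Hence x ≡ 2926 + 4859·88 = 430518 (mod 519913).

430518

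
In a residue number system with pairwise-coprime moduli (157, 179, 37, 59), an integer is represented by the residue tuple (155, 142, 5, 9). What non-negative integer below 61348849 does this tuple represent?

48088313

The moduli are pairwise coprime; N = 157·179·37·59 = 61348849.
N/157 = 390757; 390757 ≡ 141 (mod 157); 141·49 ≡ 1, so inverse 49.
N/179 = 342731; 342731 ≡ 125 (mod 179); 125·116 ≡ 1, so inverse 116.
N/37 = 1658077; 1658077 ≡ 33 (mod 37); 33·9 ≡ 1, so inverse 9.
N/59 = 1039811; 1039811 ≡ 54 (mod 59); 54·47 ≡ 1, so inverse 47.
x ≡ 155·390757·49 + 142·342731·116 + 5·1658077·9 + 9·1039811·47 = 9127717965.
9127717965 mod 61348849 = 48088313.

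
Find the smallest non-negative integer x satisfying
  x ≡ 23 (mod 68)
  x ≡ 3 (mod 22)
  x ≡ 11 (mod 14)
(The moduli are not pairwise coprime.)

Combine the congruences pairwise.
gcd(68, 22) = 2 and 2 | (3 − 23), so the pair is consistent; merging gives x ≡ 91 (mod 748), where 748 = lcm(68, 22).
gcd(748, 14) = 2 and 2 | (11 − 91), so the pair is consistent; merging gives x ≡ 2335 (mod 5236), where 5236 = lcm(748, 14).
The solution is unique modulo lcm(68, 22, 14) = 5236.

2335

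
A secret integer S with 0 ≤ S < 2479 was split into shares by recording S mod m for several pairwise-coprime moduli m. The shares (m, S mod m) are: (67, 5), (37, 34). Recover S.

1144

From S ≡ 5 (mod 67) write S = 5 + 67t. Substituting into S ≡ 34 (mod 37) gives 67t ≡ 29 (mod 37), and since 30⁻¹ ≡ 21 (mod 37), t ≡ 17. Hence S ≡ 5 + 67·17 = 1144 (mod 2479).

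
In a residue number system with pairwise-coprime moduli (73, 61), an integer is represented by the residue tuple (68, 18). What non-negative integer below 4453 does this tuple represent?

Combine the congruences pairwise.
From x ≡ 68 (mod 73) write x = 68 + 73t. Substituting into x ≡ 18 (mod 61) gives 73t ≡ 11 (mod 61), and since 12⁻¹ ≡ 56 (mod 61), t ≡ 6. Hence x ≡ 68 + 73·6 = 506 (mod 4453).

506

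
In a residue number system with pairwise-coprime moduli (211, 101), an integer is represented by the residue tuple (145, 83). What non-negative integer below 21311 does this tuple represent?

From x ≡ 145 (mod 211) write x = 145 + 211t. Substituting into x ≡ 83 (mod 101) gives 211t ≡ 39 (mod 101), and since 9⁻¹ ≡ 45 (mod 101), t ≡ 38. Hence x ≡ 145 + 211·38 = 8163 (mod 21311).

8163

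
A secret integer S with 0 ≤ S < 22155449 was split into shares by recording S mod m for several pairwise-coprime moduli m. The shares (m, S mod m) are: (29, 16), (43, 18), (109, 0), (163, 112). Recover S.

The moduli are pairwise coprime; N = 29·43·109·163 = 22155449.
N/29 = 763981; 763981 ≡ 5 (mod 29); 5·6 ≡ 1, so inverse 6.
N/43 = 515243; 515243 ≡ 17 (mod 43); 17·38 ≡ 1, so inverse 38.
N/109 = 203261; 203261 ≡ 85 (mod 109); 85·59 ≡ 1, so inverse 59.
N/163 = 135923; 135923 ≡ 144 (mod 163); 144·60 ≡ 1, so inverse 60.
S ≡ 16·763981·6 + 18·515243·38 + 0·203261·59 + 112·135923·60 = 1339170948.
1339170948 mod 22155449 = 9844008.

9844008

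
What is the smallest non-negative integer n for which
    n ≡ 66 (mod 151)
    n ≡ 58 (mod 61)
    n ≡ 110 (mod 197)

1407084

Combine the congruences pairwise.
From n ≡ 66 (mod 151) write n = 66 + 151t. Substituting into n ≡ 58 (mod 61) gives 151t ≡ 53 (mod 61), and since 29⁻¹ ≡ 40 (mod 61), t ≡ 46. Hence n ≡ 66 + 151·46 = 7012 (mod 9211).
From n ≡ 7012 (mod 9211) write n = 7012 + 9211t. Substituting into n ≡ 110 (mod 197) gives 9211t ≡ 190 (mod 197), and since 149⁻¹ ≡ 119 (mod 197), t ≡ 152. Hence n ≡ 7012 + 9211·152 = 1407084 (mod 1814567).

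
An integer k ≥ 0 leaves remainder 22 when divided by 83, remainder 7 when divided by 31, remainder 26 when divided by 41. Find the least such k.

78623

Combine the congruences pairwise.
From k ≡ 22 (mod 83) write k = 22 + 83t. Substituting into k ≡ 7 (mod 31) gives 83t ≡ 16 (mod 31), and since 21⁻¹ ≡ 3 (mod 31), t ≡ 17. Hence k ≡ 22 + 83·17 = 1433 (mod 2573).
From k ≡ 1433 (mod 2573) write k = 1433 + 2573t. Substituting into k ≡ 26 (mod 41) gives 2573t ≡ 28 (mod 41), and since 31⁻¹ ≡ 4 (mod 41), t ≡ 30. Hence k ≡ 1433 + 2573·30 = 78623 (mod 105493).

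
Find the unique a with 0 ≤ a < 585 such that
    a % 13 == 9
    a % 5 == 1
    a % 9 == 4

The moduli are pairwise coprime; N = 13·5·9 = 585.
N/13 = 45; 45 ≡ 6 (mod 13); 6·11 ≡ 1, so inverse 11.
N/5 = 117; 117 ≡ 2 (mod 5); 2·3 ≡ 1, so inverse 3.
N/9 = 65; 65 ≡ 2 (mod 9); 2·5 ≡ 1, so inverse 5.
a ≡ 9·45·11 + 1·117·3 + 4·65·5 = 6106.
6106 mod 585 = 256.

256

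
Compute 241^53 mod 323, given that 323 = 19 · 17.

Mod 19: 241 ≡ 13; by Fermat, exponent reduces to 53 mod 18 = 17; 13^17 ≡ 3 (mod 19).
Mod 17: 241 ≡ 3; by Fermat, exponent reduces to 53 mod 16 = 5; 3^5 ≡ 5 (mod 17).
Combine by CRT: x ≡ 3 (mod 19), x ≡ 5 (mod 17) ⇒ x ≡ 22 (mod 323).

22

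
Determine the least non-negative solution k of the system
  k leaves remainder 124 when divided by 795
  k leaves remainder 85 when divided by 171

Combine the congruences pairwise.
gcd(795, 171) = 3 and 3 | (85 − 124), so the pair is consistent; merging gives k ≡ 25564 (mod 45315), where 45315 = lcm(795, 171).
The solution is unique modulo lcm(795, 171) = 45315.

25564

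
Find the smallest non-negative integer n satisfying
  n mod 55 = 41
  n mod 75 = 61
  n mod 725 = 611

23086

Combine the congruences pairwise.
gcd(55, 75) = 5 and 5 | (61 − 41), so the pair is consistent; merging gives n ≡ 811 (mod 825), where 825 = lcm(55, 75).
gcd(825, 725) = 25 and 25 | (611 − 811), so the pair is consistent; merging gives n ≡ 23086 (mod 23925), where 23925 = lcm(825, 725).
The solution is unique modulo lcm(55, 75, 725) = 23925.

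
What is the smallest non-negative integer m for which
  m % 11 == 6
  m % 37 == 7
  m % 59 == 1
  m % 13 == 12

The moduli are pairwise coprime; N = 11·37·59·13 = 312169.
N/11 = 28379; 28379 ≡ 10 (mod 11); 10·10 ≡ 1, so inverse 10.
N/37 = 8437; 8437 ≡ 1 (mod 37), inverse 1.
N/59 = 5291; 5291 ≡ 40 (mod 59); 40·31 ≡ 1, so inverse 31.
N/13 = 24013; 24013 ≡ 2 (mod 13); 2·7 ≡ 1, so inverse 7.
m ≡ 6·28379·10 + 7·8437·1 + 1·5291·31 + 12·24013·7 = 3942912.
3942912 mod 312169 = 196884.

196884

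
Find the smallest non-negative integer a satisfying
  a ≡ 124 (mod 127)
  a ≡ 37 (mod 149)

From a ≡ 124 (mod 127) write a = 124 + 127t. Substituting into a ≡ 37 (mod 149) gives 127t ≡ 62 (mod 149), and since 127⁻¹ ≡ 88 (mod 149), t ≡ 92. Hence a ≡ 124 + 127·92 = 11808 (mod 18923).

11808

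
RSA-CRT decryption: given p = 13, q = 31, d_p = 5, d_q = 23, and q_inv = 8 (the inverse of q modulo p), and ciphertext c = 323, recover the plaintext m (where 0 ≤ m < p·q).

241

m₁ = c^(d_p) mod p: c ≡ 11 (mod 13), and 11^5 mod 13 = 7.
m₂ = c^(d_q) mod q: c ≡ 13 (mod 31), and 13^23 mod 31 = 24.
h = q_inv·(m₁ − m₂) mod p = 8·(7 − 24) mod 13 = 7.
m = m₂ + h·q = 24 + 7·31 = 241.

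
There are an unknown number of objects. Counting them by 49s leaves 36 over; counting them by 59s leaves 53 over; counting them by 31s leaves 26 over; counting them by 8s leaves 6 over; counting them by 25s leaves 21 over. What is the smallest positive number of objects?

The moduli are pairwise coprime; M = 49·59·31·8·25 = 17924200.
M/49 = 365800; 365800 ≡ 15 (mod 49); 15·36 ≡ 1, so inverse 36.
M/59 = 303800; 303800 ≡ 9 (mod 59); 9·46 ≡ 1, so inverse 46.
M/31 = 578200; 578200 ≡ 19 (mod 31); 19·18 ≡ 1, so inverse 18.
M/8 = 2240525; 2240525 ≡ 5 (mod 8); 5·5 ≡ 1, so inverse 5.
M/25 = 716968; 716968 ≡ 18 (mod 25); 18·7 ≡ 1, so inverse 7.
N ≡ 36·365800·36 + 53·303800·46 + 26·578200·18 + 6·2240525·5 + 21·716968·7 = 1657948846.
1657948846 mod 17924200 = 8922446.

8922446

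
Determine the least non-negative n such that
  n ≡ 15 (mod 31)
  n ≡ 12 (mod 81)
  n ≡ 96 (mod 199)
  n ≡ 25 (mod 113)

29325333

From n ≡ 15 (mod 31) write n = 15 + 31t. Substituting into n ≡ 12 (mod 81) gives 31t ≡ 78 (mod 81), and since 31⁻¹ ≡ 34 (mod 81), t ≡ 60. Hence n ≡ 15 + 31·60 = 1875 (mod 2511).
From n ≡ 1875 (mod 2511) write n = 1875 + 2511t. Substituting into n ≡ 96 (mod 199) gives 2511t ≡ 12 (mod 199), and since 123⁻¹ ≡ 144 (mod 199), t ≡ 136. Hence n ≡ 1875 + 2511·136 = 343371 (mod 499689).
From n ≡ 343371 (mod 499689) write n = 343371 + 499689t. Substituting into n ≡ 25 (mod 113) gives 499689t ≡ 61 (mod 113), and since 3⁻¹ ≡ 38 (mod 113), t ≡ 58. Hence n ≡ 343371 + 499689·58 = 29325333 (mod 56464857).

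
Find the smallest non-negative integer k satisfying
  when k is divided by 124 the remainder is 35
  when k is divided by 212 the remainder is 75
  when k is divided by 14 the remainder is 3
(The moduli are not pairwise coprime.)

gcd(124, 212) = 4 and 4 | (75 − 35), so the pair is consistent; merging gives k ≡ 1771 (mod 6572), where 6572 = lcm(124, 212).
gcd(6572, 14) = 2 and 2 | (3 − 1771), so the pair is consistent; merging gives k ≡ 28059 (mod 46004), where 46004 = lcm(6572, 14).
The solution is unique modulo lcm(124, 212, 14) = 46004.

28059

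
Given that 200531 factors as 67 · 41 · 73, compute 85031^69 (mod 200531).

Mod 67: 85031 ≡ 8; by Fermat, exponent reduces to 69 mod 66 = 3; 8^3 ≡ 43 (mod 67).
Mod 41: 85031 ≡ 38; by Fermat, exponent reduces to 69 mod 40 = 29; 38^29 ≡ 3 (mod 41).
Mod 73: 85031 ≡ 59; 59^69 ≡ 56 (mod 73).
Combine by CRT: x ≡ 43 (mod 67), x ≡ 3 (mod 41), x ≡ 56 (mod 73) ⇒ x ≡ 78969 (mod 200531).

78969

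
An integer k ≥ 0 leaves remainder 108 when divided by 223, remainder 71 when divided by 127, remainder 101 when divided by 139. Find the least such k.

From k ≡ 108 (mod 223) write k = 108 + 223t. Substituting into k ≡ 71 (mod 127) gives 223t ≡ 90 (mod 127), and since 96⁻¹ ≡ 86 (mod 127), t ≡ 120. Hence k ≡ 108 + 223·120 = 26868 (mod 28321).
From k ≡ 26868 (mod 28321) write k = 26868 + 28321t. Substituting into k ≡ 101 (mod 139) gives 28321t ≡ 60 (mod 139), and since 104⁻¹ ≡ 135 (mod 139), t ≡ 38. Hence k ≡ 26868 + 28321·38 = 1103066 (mod 3936619).

1103066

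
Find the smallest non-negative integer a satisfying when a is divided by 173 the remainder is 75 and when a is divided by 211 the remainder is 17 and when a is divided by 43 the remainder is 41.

1377847

From a ≡ 75 (mod 173) write a = 75 + 173t. Substituting into a ≡ 17 (mod 211) gives 173t ≡ 153 (mod 211), and since 173⁻¹ ≡ 161 (mod 211), t ≡ 157. Hence a ≡ 75 + 173·157 = 27236 (mod 36503).
From a ≡ 27236 (mod 36503) write a = 27236 + 36503t. Substituting into a ≡ 41 (mod 43) gives 36503t ≡ 24 (mod 43), and since 39⁻¹ ≡ 32 (mod 43), t ≡ 37. Hence a ≡ 27236 + 36503·37 = 1377847 (mod 1569629).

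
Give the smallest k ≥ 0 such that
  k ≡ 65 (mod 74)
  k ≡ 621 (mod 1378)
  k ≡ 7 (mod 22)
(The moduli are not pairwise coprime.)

57119

gcd(74, 1378) = 2 and 2 | (621 − 65), so the pair is consistent; merging gives k ≡ 6133 (mod 50986), where 50986 = lcm(74, 1378).
gcd(50986, 22) = 2 and 2 | (7 − 6133), so the pair is consistent; merging gives k ≡ 57119 (mod 560846), where 560846 = lcm(50986, 22).
The solution is unique modulo lcm(74, 1378, 22) = 560846.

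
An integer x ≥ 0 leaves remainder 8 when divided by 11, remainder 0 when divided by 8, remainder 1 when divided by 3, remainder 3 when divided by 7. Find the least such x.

976

Combine the congruences pairwise.
From x ≡ 8 (mod 11) write x = 8 + 11t. Substituting into x ≡ 0 (mod 8) gives 11t ≡ 0 (mod 8), and since 3⁻¹ ≡ 3 (mod 8), t ≡ 0. Hence x ≡ 8 + 11·0 = 8 (mod 88).
From x ≡ 8 (mod 88) write x = 8 + 88t. Substituting into x ≡ 1 (mod 3) gives 88t ≡ 2 (mod 3), and since 1⁻¹ ≡ 1 (mod 3), t ≡ 2. Hence x ≡ 8 + 88·2 = 184 (mod 264).
From x ≡ 184 (mod 264) write x = 184 + 264t. Substituting into x ≡ 3 (mod 7) gives 264t ≡ 1 (mod 7), and since 5⁻¹ ≡ 3 (mod 7), t ≡ 3. Hence x ≡ 184 + 264·3 = 976 (mod 1848).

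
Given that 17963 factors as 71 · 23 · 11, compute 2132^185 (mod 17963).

Mod 71: 2132 ≡ 2; by Fermat, exponent reduces to 185 mod 70 = 45; 2^45 ≡ 30 (mod 71).
Mod 23: 2132 ≡ 16; by Fermat, exponent reduces to 185 mod 22 = 9; 16^9 ≡ 8 (mod 23).
Mod 11: 2132 ≡ 9; by Fermat, exponent reduces to 185 mod 10 = 5; 9^5 ≡ 1 (mod 11).
Combine by CRT: x ≡ 30 (mod 71), x ≡ 8 (mod 23), x ≡ 1 (mod 11) ⇒ x ≡ 4148 (mod 17963).

4148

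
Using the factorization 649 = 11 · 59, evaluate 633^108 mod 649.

81

Mod 11: 633 ≡ 6; by Fermat, exponent reduces to 108 mod 10 = 8; 6^8 ≡ 4 (mod 11).
Mod 59: 633 ≡ 43; by Fermat, exponent reduces to 108 mod 58 = 50; 43^50 ≡ 22 (mod 59).
Combine by CRT: x ≡ 4 (mod 11), x ≡ 22 (mod 59) ⇒ x ≡ 81 (mod 649).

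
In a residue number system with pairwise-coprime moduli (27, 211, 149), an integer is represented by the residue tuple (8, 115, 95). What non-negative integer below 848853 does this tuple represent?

From x ≡ 8 (mod 27) write x = 8 + 27t. Substituting into x ≡ 115 (mod 211) gives 27t ≡ 107 (mod 211), and since 27⁻¹ ≡ 86 (mod 211), t ≡ 129. Hence x ≡ 8 + 27·129 = 3491 (mod 5697).
From x ≡ 3491 (mod 5697) write x = 3491 + 5697t. Substituting into x ≡ 95 (mod 149) gives 5697t ≡ 31 (mod 149), and since 35⁻¹ ≡ 132 (mod 149), t ≡ 69. Hence x ≡ 3491 + 5697·69 = 396584 (mod 848853).

396584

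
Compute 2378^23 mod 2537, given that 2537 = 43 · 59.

126

Mod 43: 2378 ≡ 13; 13^23 ≡ 40 (mod 43).
Mod 59: 2378 ≡ 18; 18^23 ≡ 8 (mod 59).
Combine by CRT: x ≡ 40 (mod 43), x ≡ 8 (mod 59) ⇒ x ≡ 126 (mod 2537).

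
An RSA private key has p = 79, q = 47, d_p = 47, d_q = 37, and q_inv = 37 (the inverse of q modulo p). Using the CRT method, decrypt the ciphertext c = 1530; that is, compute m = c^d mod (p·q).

3519

m₁ = c^(d_p) mod p: c ≡ 29 (mod 79), and 29^47 mod 79 = 43.
m₂ = c^(d_q) mod q: c ≡ 26 (mod 47), and 26^37 mod 47 = 41.
h = q_inv·(m₁ − m₂) mod p = 37·(43 − 41) mod 79 = 74.
m = m₂ + h·q = 41 + 74·47 = 3519.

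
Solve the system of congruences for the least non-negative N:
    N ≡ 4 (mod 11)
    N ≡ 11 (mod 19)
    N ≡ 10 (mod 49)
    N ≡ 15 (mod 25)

2215

The moduli are pairwise coprime; M = 11·19·49·25 = 256025.
M/11 = 23275; 23275 ≡ 10 (mod 11); 10·10 ≡ 1, so inverse 10.
M/19 = 13475; 13475 ≡ 4 (mod 19); 4·5 ≡ 1, so inverse 5.
M/49 = 5225; 5225 ≡ 31 (mod 49); 31·19 ≡ 1, so inverse 19.
M/25 = 10241; 10241 ≡ 16 (mod 25); 16·11 ≡ 1, so inverse 11.
N ≡ 4·23275·10 + 11·13475·5 + 10·5225·19 + 15·10241·11 = 4354640.
4354640 mod 256025 = 2215.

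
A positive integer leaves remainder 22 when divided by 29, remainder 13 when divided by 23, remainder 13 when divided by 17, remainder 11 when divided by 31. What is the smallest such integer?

The moduli are pairwise coprime; N = 29·23·17·31 = 351509.
N/29 = 12121; 12121 ≡ 28 (mod 29); 28·28 ≡ 1, so inverse 28.
N/23 = 15283; 15283 ≡ 11 (mod 23); 11·21 ≡ 1, so inverse 21.
N/17 = 20677; 20677 ≡ 5 (mod 17); 5·7 ≡ 1, so inverse 7.
N/31 = 11339; 11339 ≡ 24 (mod 31); 24·22 ≡ 1, so inverse 22.
m ≡ 22·12121·28 + 13·15283·21 + 13·20677·7 + 11·11339·22 = 16264440.
16264440 mod 351509 = 95026.

95026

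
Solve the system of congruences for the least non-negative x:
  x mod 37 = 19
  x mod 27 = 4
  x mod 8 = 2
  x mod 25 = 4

The moduli are pairwise coprime; N = 37·27·8·25 = 199800.
N/37 = 5400; 5400 ≡ 35 (mod 37); 35·18 ≡ 1, so inverse 18.
N/27 = 7400; 7400 ≡ 2 (mod 27); 2·14 ≡ 1, so inverse 14.
N/8 = 24975; 24975 ≡ 7 (mod 8); 7·7 ≡ 1, so inverse 7.
N/25 = 7992; 7992 ≡ 17 (mod 25); 17·3 ≡ 1, so inverse 3.
x ≡ 19·5400·18 + 4·7400·14 + 2·24975·7 + 4·7992·3 = 2706754.
2706754 mod 199800 = 109354.

109354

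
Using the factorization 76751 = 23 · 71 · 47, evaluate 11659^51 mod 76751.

Mod 23: 11659 ≡ 21; by Fermat, exponent reduces to 51 mod 22 = 7; 21^7 ≡ 10 (mod 23).
Mod 71: 11659 ≡ 15; 15^51 ≡ 16 (mod 71).
Mod 47: 11659 ≡ 3; by Fermat, exponent reduces to 51 mod 46 = 5; 3^5 ≡ 8 (mod 47).
Combine by CRT: x ≡ 10 (mod 23), x ≡ 16 (mod 71), x ≡ 8 (mod 47) ⇒ x ≡ 42261 (mod 76751).

42261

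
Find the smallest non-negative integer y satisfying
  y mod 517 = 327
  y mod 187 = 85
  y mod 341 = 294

gcd(517, 187) = 11 and 11 | (85 − 327), so the pair is consistent; merging gives y ≡ 7565 (mod 8789), where 8789 = lcm(517, 187).
gcd(8789, 341) = 11 and 11 | (294 − 7565), so the pair is consistent; merging gives y ≡ 253657 (mod 272459), where 272459 = lcm(8789, 341).
The solution is unique modulo lcm(517, 187, 341) = 272459.

253657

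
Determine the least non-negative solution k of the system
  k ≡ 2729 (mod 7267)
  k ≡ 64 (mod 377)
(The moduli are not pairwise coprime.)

53598

gcd(7267, 377) = 13 and 13 | (64 − 2729), so the pair is consistent; merging gives k ≡ 53598 (mod 210743), where 210743 = lcm(7267, 377).
The solution is unique modulo lcm(7267, 377) = 210743.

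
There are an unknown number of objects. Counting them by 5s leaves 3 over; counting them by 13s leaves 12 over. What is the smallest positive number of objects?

38

From N ≡ 3 (mod 5) write N = 3 + 5t. Substituting into N ≡ 12 (mod 13) gives 5t ≡ 9 (mod 13), and since 5⁻¹ ≡ 8 (mod 13), t ≡ 7. Hence N ≡ 3 + 5·7 = 38 (mod 65).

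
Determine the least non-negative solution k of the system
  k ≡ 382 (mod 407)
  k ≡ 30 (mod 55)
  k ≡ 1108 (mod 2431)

431395

gcd(407, 55) = 11 and 11 | (30 − 382), so the pair is consistent; merging gives k ≡ 2010 (mod 2035), where 2035 = lcm(407, 55).
gcd(2035, 2431) = 11 and 11 | (1108 − 2010), so the pair is consistent; merging gives k ≡ 431395 (mod 449735), where 449735 = lcm(2035, 2431).
The solution is unique modulo lcm(407, 55, 2431) = 449735.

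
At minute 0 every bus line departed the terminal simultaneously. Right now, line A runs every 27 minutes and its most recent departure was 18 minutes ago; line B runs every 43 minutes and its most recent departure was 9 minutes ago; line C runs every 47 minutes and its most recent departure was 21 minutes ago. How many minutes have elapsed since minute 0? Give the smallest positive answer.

From t ≡ 18 (mod 27) write t = 18 + 27s. Substituting into t ≡ 9 (mod 43) gives 27s ≡ 34 (mod 43), and since 27⁻¹ ≡ 8 (mod 43), s ≡ 14. Hence t ≡ 18 + 27·14 = 396 (mod 1161).
From t ≡ 396 (mod 1161) write t = 396 + 1161s. Substituting into t ≡ 21 (mod 47) gives 1161s ≡ 1 (mod 47), and since 33⁻¹ ≡ 10 (mod 47), s ≡ 10. Hence t ≡ 396 + 1161·10 = 12006 (mod 54567).

12006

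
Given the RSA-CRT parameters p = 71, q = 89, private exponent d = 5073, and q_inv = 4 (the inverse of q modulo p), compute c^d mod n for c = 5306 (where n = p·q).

d_p = d mod (p−1) = 5073 mod 70 = 33; d_q = d mod (q−1) = 57.
m₁ = c^(d_p) mod p: c ≡ 52 (mod 71), and 52^33 mod 71 = 59.
m₂ = c^(d_q) mod q: c ≡ 55 (mod 89), and 55^57 mod 89 = 55.
h = q_inv·(m₁ − m₂) mod p = 4·(59 − 55) mod 71 = 16.
m = m₂ + h·q = 55 + 16·89 = 1479.

1479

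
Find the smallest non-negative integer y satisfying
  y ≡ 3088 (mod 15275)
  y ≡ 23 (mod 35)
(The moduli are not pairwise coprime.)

gcd(15275, 35) = 5 and 5 | (23 − 3088), so the pair is consistent; merging gives y ≡ 18363 (mod 106925), where 106925 = lcm(15275, 35).
The solution is unique modulo lcm(15275, 35) = 106925.

18363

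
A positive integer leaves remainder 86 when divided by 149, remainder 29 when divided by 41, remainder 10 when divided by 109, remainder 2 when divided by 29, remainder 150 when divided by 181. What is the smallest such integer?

Combine the congruences pairwise.
From x ≡ 86 (mod 149) write x = 86 + 149t. Substituting into x ≡ 29 (mod 41) gives 149t ≡ 25 (mod 41), and since 26⁻¹ ≡ 30 (mod 41), t ≡ 12. Hence x ≡ 86 + 149·12 = 1874 (mod 6109).
From x ≡ 1874 (mod 6109) write x = 1874 + 6109t. Substituting into x ≡ 10 (mod 109) gives 6109t ≡ 98 (mod 109), and since 5⁻¹ ≡ 22 (mod 109), t ≡ 85. Hence x ≡ 1874 + 6109·85 = 521139 (mod 665881).
From x ≡ 521139 (mod 665881) write x = 521139 + 665881t. Substituting into x ≡ 2 (mod 29) gives 665881t ≡ 22 (mod 29), and since 12⁻¹ ≡ 17 (mod 29), t ≡ 26. Hence x ≡ 521139 + 665881·26 = 17834045 (mod 19310549).
From x ≡ 17834045 (mod 19310549) write x = 17834045 + 19310549t. Substituting into x ≡ 150 (mod 181) gives 19310549t ≡ 35 (mod 181), and since 21⁻¹ ≡ 69 (mod 181), t ≡ 62. Hence x ≡ 17834045 + 19310549·62 = 1215088083 (mod 3495209369).

1215088083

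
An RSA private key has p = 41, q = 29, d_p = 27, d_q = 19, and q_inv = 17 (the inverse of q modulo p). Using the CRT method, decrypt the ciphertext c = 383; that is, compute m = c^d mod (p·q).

m₁ = c^(d_p) mod p: c ≡ 14 (mod 41), and 14^27 mod 41 = 38.
m₂ = c^(d_q) mod q: c ≡ 6 (mod 29), and 6^19 mod 29 = 4.
h = q_inv·(m₁ − m₂) mod p = 17·(38 − 4) mod 41 = 4.
m = m₂ + h·q = 4 + 4·29 = 120.

120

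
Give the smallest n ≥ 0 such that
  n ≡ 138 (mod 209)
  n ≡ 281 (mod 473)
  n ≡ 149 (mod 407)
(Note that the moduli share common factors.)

209347

gcd(209, 473) = 11 and 11 | (281 − 138), so the pair is consistent; merging gives n ≡ 2646 (mod 8987), where 8987 = lcm(209, 473).
gcd(8987, 407) = 11 and 11 | (149 − 2646), so the pair is consistent; merging gives n ≡ 209347 (mod 332519), where 332519 = lcm(8987, 407).
The solution is unique modulo lcm(209, 473, 407) = 332519.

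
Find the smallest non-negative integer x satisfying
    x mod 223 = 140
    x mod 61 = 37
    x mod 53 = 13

From x ≡ 140 (mod 223) write x = 140 + 223t. Substituting into x ≡ 37 (mod 61) gives 223t ≡ 19 (mod 61), and since 40⁻¹ ≡ 29 (mod 61), t ≡ 2. Hence x ≡ 140 + 223·2 = 586 (mod 13603).
From x ≡ 586 (mod 13603) write x = 586 + 13603t. Substituting into x ≡ 13 (mod 53) gives 13603t ≡ 10 (mod 53), and since 35⁻¹ ≡ 50 (mod 53), t ≡ 23. Hence x ≡ 586 + 13603·23 = 313455 (mod 720959).

313455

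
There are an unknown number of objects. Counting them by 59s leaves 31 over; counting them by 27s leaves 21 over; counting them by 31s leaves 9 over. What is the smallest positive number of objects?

From N ≡ 31 (mod 59) write N = 31 + 59t. Substituting into N ≡ 21 (mod 27) gives 59t ≡ 17 (mod 27), and since 5⁻¹ ≡ 11 (mod 27), t ≡ 25. Hence N ≡ 31 + 59·25 = 1506 (mod 1593).
From N ≡ 1506 (mod 1593) write N = 1506 + 1593t. Substituting into N ≡ 9 (mod 31) gives 1593t ≡ 22 (mod 31), and since 12⁻¹ ≡ 13 (mod 31), t ≡ 7. Hence N ≡ 1506 + 1593·7 = 12657 (mod 49383).

12657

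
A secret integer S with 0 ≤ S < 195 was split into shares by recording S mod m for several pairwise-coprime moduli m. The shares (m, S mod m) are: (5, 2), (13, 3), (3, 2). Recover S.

From S ≡ 2 (mod 5) write S = 2 + 5t. Substituting into S ≡ 3 (mod 13) gives 5t ≡ 1 (mod 13), and since 5⁻¹ ≡ 8 (mod 13), t ≡ 8. Hence S ≡ 2 + 5·8 = 42 (mod 65).
From S ≡ 42 (mod 65) write S = 42 + 65t. Substituting into S ≡ 2 (mod 3) gives 65t ≡ 2 (mod 3), and since 2⁻¹ ≡ 2 (mod 3), t ≡ 1. Hence S ≡ 42 + 65·1 = 107 (mod 195).

107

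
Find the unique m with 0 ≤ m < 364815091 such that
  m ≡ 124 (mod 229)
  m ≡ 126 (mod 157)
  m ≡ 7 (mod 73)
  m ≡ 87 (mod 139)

279905221

The moduli are pairwise coprime; N = 229·157·73·139 = 364815091.
N/229 = 1593079; 1593079 ≡ 155 (mod 229); 155·164 ≡ 1, so inverse 164.
N/157 = 2323663; 2323663 ≡ 63 (mod 157); 63·5 ≡ 1, so inverse 5.
N/73 = 4997467; 4997467 ≡ 33 (mod 73); 33·31 ≡ 1, so inverse 31.
N/139 = 2624569; 2624569 ≡ 110 (mod 139); 110·115 ≡ 1, so inverse 115.
m ≡ 124·1593079·164 + 126·2323663·5 + 7·4997467·31 + 87·2624569·115 = 61204025418.
61204025418 mod 364815091 = 279905221.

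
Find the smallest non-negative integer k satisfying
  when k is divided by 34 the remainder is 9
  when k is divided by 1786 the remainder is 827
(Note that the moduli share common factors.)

gcd(34, 1786) = 2 and 2 | (827 − 9), so the pair is consistent; merging gives k ≡ 27617 (mod 30362), where 30362 = lcm(34, 1786).
The solution is unique modulo lcm(34, 1786) = 30362.

27617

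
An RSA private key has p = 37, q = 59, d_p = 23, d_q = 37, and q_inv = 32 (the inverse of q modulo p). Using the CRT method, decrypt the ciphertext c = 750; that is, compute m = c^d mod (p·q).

m₁ = c^(d_p) mod p: c ≡ 10 (mod 37), and 10^23 mod 37 = 26.
m₂ = c^(d_q) mod q: c ≡ 42 (mod 59), and 42^37 mod 59 = 2.
h = q_inv·(m₁ − m₂) mod p = 32·(26 − 2) mod 37 = 28.
m = m₂ + h·q = 2 + 28·59 = 1654.

1654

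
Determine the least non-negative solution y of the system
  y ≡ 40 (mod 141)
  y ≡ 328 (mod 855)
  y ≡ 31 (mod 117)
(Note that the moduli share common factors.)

173893

gcd(141, 855) = 3 and 3 | (328 − 40), so the pair is consistent; merging gives y ≡ 13153 (mod 40185), where 40185 = lcm(141, 855).
gcd(40185, 117) = 9 and 9 | (31 − 13153), so the pair is consistent; merging gives y ≡ 173893 (mod 522405), where 522405 = lcm(40185, 117).
The solution is unique modulo lcm(141, 855, 117) = 522405.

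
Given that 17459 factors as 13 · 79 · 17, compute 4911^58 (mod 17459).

Mod 13: 4911 ≡ 10; by Fermat, exponent reduces to 58 mod 12 = 10; 10^10 ≡ 3 (mod 13).
Mod 79: 4911 ≡ 13; 13^58 ≡ 51 (mod 79).
Mod 17: 4911 ≡ 15; by Fermat, exponent reduces to 58 mod 16 = 10; 15^10 ≡ 4 (mod 17).
Combine by CRT: x ≡ 3 (mod 13), x ≡ 51 (mod 79), x ≡ 4 (mod 17) ⇒ x ≡ 4475 (mod 17459).

4475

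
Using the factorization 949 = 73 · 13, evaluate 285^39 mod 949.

Mod 73: 285 ≡ 66; 66^39 ≡ 51 (mod 73).
Mod 13: 285 ≡ 12; by Fermat, exponent reduces to 39 mod 12 = 3; 12^3 ≡ 12 (mod 13).
Combine by CRT: x ≡ 51 (mod 73), x ≡ 12 (mod 13) ⇒ x ≡ 51 (mod 949).

51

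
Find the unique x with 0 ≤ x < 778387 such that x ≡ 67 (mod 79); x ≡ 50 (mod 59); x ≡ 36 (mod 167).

518070

The moduli are pairwise coprime; N = 79·59·167 = 778387.
N/79 = 9853; 9853 ≡ 57 (mod 79); 57·61 ≡ 1, so inverse 61.
N/59 = 13193; 13193 ≡ 36 (mod 59); 36·41 ≡ 1, so inverse 41.
N/167 = 4661; 4661 ≡ 152 (mod 167); 152·89 ≡ 1, so inverse 89.
x ≡ 67·9853·61 + 50·13193·41 + 36·4661·89 = 82248705.
82248705 mod 778387 = 518070.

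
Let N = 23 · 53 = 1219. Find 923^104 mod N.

Mod 23: 923 ≡ 3; by Fermat, exponent reduces to 104 mod 22 = 16; 3^16 ≡ 13 (mod 23).
Mod 53: 923 ≡ 22; since 52 | 104, by Fermat 22^104 ≡ 1 (mod 53).
Combine by CRT: x ≡ 13 (mod 23), x ≡ 1 (mod 53) ⇒ x ≡ 266 (mod 1219).

266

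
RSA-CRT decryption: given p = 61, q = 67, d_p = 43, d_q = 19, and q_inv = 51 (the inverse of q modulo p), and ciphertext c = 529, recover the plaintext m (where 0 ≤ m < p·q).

2065

m₁ = c^(d_p) mod p: c ≡ 41 (mod 61), and 41^43 mod 61 = 52.
m₂ = c^(d_q) mod q: c ≡ 60 (mod 67), and 60^19 mod 67 = 55.
h = q_inv·(m₁ − m₂) mod p = 51·(52 − 55) mod 61 = 30.
m = m₂ + h·q = 55 + 30·67 = 2065.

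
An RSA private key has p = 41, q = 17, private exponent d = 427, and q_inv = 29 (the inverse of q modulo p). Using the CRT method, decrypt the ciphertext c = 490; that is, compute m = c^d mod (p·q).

d_p = d mod (p−1) = 427 mod 40 = 27; d_q = d mod (q−1) = 11.
m₁ = c^(d_p) mod p: c ≡ 39 (mod 41), and 39^27 mod 41 = 36.
m₂ = c^(d_q) mod q: c ≡ 14 (mod 17), and 14^11 mod 17 = 10.
h = q_inv·(m₁ − m₂) mod p = 29·(36 − 10) mod 41 = 16.
m = m₂ + h·q = 10 + 16·17 = 282.

282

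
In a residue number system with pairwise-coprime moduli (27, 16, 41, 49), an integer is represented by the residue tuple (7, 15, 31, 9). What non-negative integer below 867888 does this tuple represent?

741967

From x ≡ 7 (mod 27) write x = 7 + 27t. Substituting into x ≡ 15 (mod 16) gives 27t ≡ 8 (mod 16), and since 11⁻¹ ≡ 3 (mod 16), t ≡ 8. Hence x ≡ 7 + 27·8 = 223 (mod 432).
From x ≡ 223 (mod 432) write x = 223 + 432t. Substituting into x ≡ 31 (mod 41) gives 432t ≡ 13 (mod 41), and since 22⁻¹ ≡ 28 (mod 41), t ≡ 36. Hence x ≡ 223 + 432·36 = 15775 (mod 17712).
From x ≡ 15775 (mod 17712) write x = 15775 + 17712t. Substituting into x ≡ 9 (mod 49) gives 17712t ≡ 12 (mod 49), and since 23⁻¹ ≡ 32 (mod 49), t ≡ 41. Hence x ≡ 15775 + 17712·41 = 741967 (mod 867888).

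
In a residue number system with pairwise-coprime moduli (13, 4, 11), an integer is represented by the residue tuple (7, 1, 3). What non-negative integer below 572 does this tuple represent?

553

The moduli are pairwise coprime; N = 13·4·11 = 572.
N/13 = 44; 44 ≡ 5 (mod 13); 5·8 ≡ 1, so inverse 8.
N/4 = 143; 143 ≡ 3 (mod 4); 3·3 ≡ 1, so inverse 3.
N/11 = 52; 52 ≡ 8 (mod 11); 8·7 ≡ 1, so inverse 7.
x ≡ 7·44·8 + 1·143·3 + 3·52·7 = 3985.
3985 mod 572 = 553.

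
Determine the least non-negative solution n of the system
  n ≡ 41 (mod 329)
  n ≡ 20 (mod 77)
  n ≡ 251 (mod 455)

220471

gcd(329, 77) = 7 and 7 | (20 − 41), so the pair is consistent; merging gives n ≡ 3331 (mod 3619), where 3619 = lcm(329, 77).
gcd(3619, 455) = 7 and 7 | (251 − 3331), so the pair is consistent; merging gives n ≡ 220471 (mod 235235), where 235235 = lcm(3619, 455).
The solution is unique modulo lcm(329, 77, 455) = 235235.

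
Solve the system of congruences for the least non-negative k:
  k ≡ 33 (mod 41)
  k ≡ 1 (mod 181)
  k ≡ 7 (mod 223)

1043647

The moduli are pairwise coprime; N = 41·181·223 = 1654883.
N/41 = 40363; 40363 ≡ 19 (mod 41); 19·13 ≡ 1, so inverse 13.
N/181 = 9143; 9143 ≡ 93 (mod 181); 93·109 ≡ 1, so inverse 109.
N/223 = 7421; 7421 ≡ 62 (mod 223); 62·18 ≡ 1, so inverse 18.
k ≡ 33·40363·13 + 1·9143·109 + 7·7421·18 = 19247360.
19247360 mod 1654883 = 1043647.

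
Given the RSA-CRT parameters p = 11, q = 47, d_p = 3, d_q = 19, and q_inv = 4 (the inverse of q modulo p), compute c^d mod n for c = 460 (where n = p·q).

487

m₁ = c^(d_p) mod p: c ≡ 9 (mod 11), and 9^3 mod 11 = 3.
m₂ = c^(d_q) mod q: c ≡ 37 (mod 47), and 37^19 mod 47 = 17.
h = q_inv·(m₁ − m₂) mod p = 4·(3 − 17) mod 11 = 10.
m = m₂ + h·q = 17 + 10·47 = 487.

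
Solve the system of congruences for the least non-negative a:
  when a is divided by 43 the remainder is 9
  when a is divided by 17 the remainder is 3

224

Combine the congruences pairwise.
From a ≡ 9 (mod 43) write a = 9 + 43t. Substituting into a ≡ 3 (mod 17) gives 43t ≡ 11 (mod 17), and since 9⁻¹ ≡ 2 (mod 17), t ≡ 5. Hence a ≡ 9 + 43·5 = 224 (mod 731).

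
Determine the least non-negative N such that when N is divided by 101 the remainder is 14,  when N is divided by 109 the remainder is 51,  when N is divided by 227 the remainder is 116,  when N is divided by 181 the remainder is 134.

From N ≡ 14 (mod 101) write N = 14 + 101t. Substituting into N ≡ 51 (mod 109) gives 101t ≡ 37 (mod 109), and since 101⁻¹ ≡ 68 (mod 109), t ≡ 9. Hence N ≡ 14 + 101·9 = 923 (mod 11009).
From N ≡ 923 (mod 11009) write N = 923 + 11009t. Substituting into N ≡ 116 (mod 227) gives 11009t ≡ 101 (mod 227), and since 113⁻¹ ≡ 225 (mod 227), t ≡ 25. Hence N ≡ 923 + 11009·25 = 276148 (mod 2499043).
From N ≡ 276148 (mod 2499043) write N = 276148 + 2499043t. Substituting into N ≡ 134 (mod 181) gives 2499043t ≡ 11 (mod 181), and since 157⁻¹ ≡ 98 (mod 181), t ≡ 173. Hence N ≡ 276148 + 2499043·173 = 432610587 (mod 452326783).

432610587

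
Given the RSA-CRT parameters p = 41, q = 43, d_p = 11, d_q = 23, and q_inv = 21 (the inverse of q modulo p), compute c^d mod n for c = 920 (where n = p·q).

m₁ = c^(d_p) mod p: c ≡ 18 (mod 41), and 18^11 mod 41 = 18.
m₂ = c^(d_q) mod q: c ≡ 17 (mod 43), and 17^23 mod 43 = 31.
h = q_inv·(m₁ − m₂) mod p = 21·(18 − 31) mod 41 = 14.
m = m₂ + h·q = 31 + 14·43 = 633.

633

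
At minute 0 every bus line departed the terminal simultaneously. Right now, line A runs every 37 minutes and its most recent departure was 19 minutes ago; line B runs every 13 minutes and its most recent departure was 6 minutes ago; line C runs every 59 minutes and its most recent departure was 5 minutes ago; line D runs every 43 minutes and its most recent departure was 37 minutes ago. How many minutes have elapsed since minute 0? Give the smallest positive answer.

626762

Combine the congruences pairwise.
From t ≡ 19 (mod 37) write t = 19 + 37s. Substituting into t ≡ 6 (mod 13) gives 37s ≡ 0 (mod 13), and since 11⁻¹ ≡ 6 (mod 13), s ≡ 0. Hence t ≡ 19 + 37·0 = 19 (mod 481).
From t ≡ 19 (mod 481) write t = 19 + 481s. Substituting into t ≡ 5 (mod 59) gives 481s ≡ 45 (mod 59), and since 9⁻¹ ≡ 46 (mod 59), s ≡ 5. Hence t ≡ 19 + 481·5 = 2424 (mod 28379).
From t ≡ 2424 (mod 28379) write t = 2424 + 28379s. Substituting into t ≡ 37 (mod 43) gives 28379s ≡ 21 (mod 43), and since 42⁻¹ ≡ 42 (mod 43), s ≡ 22. Hence t ≡ 2424 + 28379·22 = 626762 (mod 1220297).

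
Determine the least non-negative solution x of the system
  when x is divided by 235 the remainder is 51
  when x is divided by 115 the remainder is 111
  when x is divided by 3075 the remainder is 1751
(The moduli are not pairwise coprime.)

gcd(235, 115) = 5 and 5 | (111 − 51), so the pair is consistent; merging gives x ≡ 2871 (mod 5405), where 5405 = lcm(235, 115).
gcd(5405, 3075) = 5 and 5 | (1751 − 2871), so the pair is consistent; merging gives x ≡ 2197301 (mod 3324075), where 3324075 = lcm(5405, 3075).
The solution is unique modulo lcm(235, 115, 3075) = 3324075.

2197301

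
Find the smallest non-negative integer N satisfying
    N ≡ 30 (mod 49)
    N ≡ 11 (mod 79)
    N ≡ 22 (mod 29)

88965

The moduli are pairwise coprime; M = 49·79·29 = 112259.
M/49 = 2291; 2291 ≡ 37 (mod 49); 37·4 ≡ 1, so inverse 4.
M/79 = 1421; 1421 ≡ 78 (mod 79); 78·78 ≡ 1, so inverse 78.
M/29 = 3871; 3871 ≡ 14 (mod 29); 14·27 ≡ 1, so inverse 27.
N ≡ 30·2291·4 + 11·1421·78 + 22·3871·27 = 3793512.
3793512 mod 112259 = 88965.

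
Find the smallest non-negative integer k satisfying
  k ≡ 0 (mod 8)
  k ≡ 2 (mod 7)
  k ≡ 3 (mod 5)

The moduli are pairwise coprime; N = 8·7·5 = 280.
N/8 = 35; 35 ≡ 3 (mod 8); 3·3 ≡ 1, so inverse 3.
N/7 = 40; 40 ≡ 5 (mod 7); 5·3 ≡ 1, so inverse 3.
N/5 = 56; 56 ≡ 1 (mod 5), inverse 1.
k ≡ 0·35·3 + 2·40·3 + 3·56·1 = 408.
408 mod 280 = 128.

128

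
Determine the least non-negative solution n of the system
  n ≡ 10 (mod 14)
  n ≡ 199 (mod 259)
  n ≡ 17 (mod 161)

Combine the congruences pairwise.
gcd(14, 259) = 7 and 7 | (199 − 10), so the pair is consistent; merging gives n ≡ 458 (mod 518), where 518 = lcm(14, 259).
gcd(518, 161) = 7 and 7 | (17 − 458), so the pair is consistent; merging gives n ≡ 8228 (mod 11914), where 11914 = lcm(518, 161).
The solution is unique modulo lcm(14, 259, 161) = 11914.

8228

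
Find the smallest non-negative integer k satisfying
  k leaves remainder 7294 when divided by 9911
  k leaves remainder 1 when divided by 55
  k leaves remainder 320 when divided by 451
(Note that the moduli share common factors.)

1414656

Combine the congruences pairwise.
gcd(9911, 55) = 11 and 11 | (1 − 7294), so the pair is consistent; merging gives k ≡ 27116 (mod 49555), where 49555 = lcm(9911, 55).
gcd(49555, 451) = 11 and 11 | (320 − 27116), so the pair is consistent; merging gives k ≡ 1414656 (mod 2031755), where 2031755 = lcm(49555, 451).
The solution is unique modulo lcm(9911, 55, 451) = 2031755.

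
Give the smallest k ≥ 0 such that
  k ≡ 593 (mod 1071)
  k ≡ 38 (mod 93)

2735

gcd(1071, 93) = 3 and 3 | (38 − 593), so the pair is consistent; merging gives k ≡ 2735 (mod 33201), where 33201 = lcm(1071, 93).
The solution is unique modulo lcm(1071, 93) = 33201.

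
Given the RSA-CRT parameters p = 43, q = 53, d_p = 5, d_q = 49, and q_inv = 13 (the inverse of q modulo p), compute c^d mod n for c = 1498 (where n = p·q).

m₁ = c^(d_p) mod p: c ≡ 36 (mod 43), and 36^5 mod 43 = 6.
m₂ = c^(d_q) mod q: c ≡ 14 (mod 53), and 14^49 mod 53 = 22.
h = q_inv·(m₁ − m₂) mod p = 13·(6 − 22) mod 43 = 7.
m = m₂ + h·q = 22 + 7·53 = 393.

393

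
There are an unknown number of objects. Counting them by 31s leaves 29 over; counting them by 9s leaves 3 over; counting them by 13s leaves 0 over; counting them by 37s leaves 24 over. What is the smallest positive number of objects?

10569

The moduli are pairwise coprime; M = 31·9·13·37 = 134199.
M/31 = 4329; 4329 ≡ 20 (mod 31); 20·14 ≡ 1, so inverse 14.
M/9 = 14911; 14911 ≡ 7 (mod 9); 7·4 ≡ 1, so inverse 4.
M/13 = 10323; 10323 ≡ 1 (mod 13), inverse 1.
M/37 = 3627; 3627 ≡ 1 (mod 37), inverse 1.
N ≡ 29·4329·14 + 3·14911·4 + 0·10323·1 + 24·3627·1 = 2023554.
2023554 mod 134199 = 10569.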